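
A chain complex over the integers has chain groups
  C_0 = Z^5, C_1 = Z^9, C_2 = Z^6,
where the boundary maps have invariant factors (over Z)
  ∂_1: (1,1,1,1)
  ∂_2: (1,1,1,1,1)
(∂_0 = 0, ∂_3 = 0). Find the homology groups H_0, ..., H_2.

H_0: b_0 = 5 − 0 − 4 = 1; torsion from ∂_1 factors > 1: none. So H_0 = Z.
H_1: b_1 = 9 − 4 − 5 = 0; torsion from ∂_2 factors > 1: none. So H_1 = 0.
H_2: b_2 = 6 − 5 − 0 = 1; torsion from ∂_3 factors > 1: none. So H_2 = Z.

H_0 = Z,  H_1 = 0,  H_2 = Z.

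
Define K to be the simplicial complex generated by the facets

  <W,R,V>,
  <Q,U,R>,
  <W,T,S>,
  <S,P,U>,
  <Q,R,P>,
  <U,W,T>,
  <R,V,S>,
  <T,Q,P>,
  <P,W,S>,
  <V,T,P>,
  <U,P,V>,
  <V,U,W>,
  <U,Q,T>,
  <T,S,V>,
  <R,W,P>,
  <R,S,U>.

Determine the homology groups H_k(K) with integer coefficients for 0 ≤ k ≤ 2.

H_0 = Z,  H_1 = Z^2,  H_2 = Z.

Fix the vertex order P < Q < R < S < T < U < V < W and write every simplex with vertices in increasing order. Then dim K = 2 and the simplices of K are:

  0-simplices (8): P, Q, R, S, T, U, V, W
  1-simplices (24): PQ, PR, PS, PT, PU, PV, PW, QR, QT, QU, RS, RU, RV, RW, ST, SU, SV, SW, TU, TV, TW, UV, UW, VW
  2-simplices (16): PQR, PQT, PRW, PSU, PSW, PTV, PUV, QRU, QTU, RSU, RSV, RVW, STV, STW, TUW, UVW

Hence C_0 ≅ Z^8, C_1 ≅ Z^24, C_2 ≅ Z^16.

Boundary ∂_1: C_1 → C_0 sends each edge [p,q] (with p < q) to q − p. For instance
  ∂PV = V − P.
This gives a 8×24 integer matrix of rank 7; reducing to Smith normal form yields diagonal entries (1,1,1,1,1,1,1).

∂_2: C_2 → C_1 acts by ∂[p,q,r] = [q,r] − [p,r] + [p,q]. For instance
  ∂TUW = UW − TW + TU,
  ∂RSV = SV − RV + RS.
As a 24×16 matrix over Z this has rank 15, with invariant factors (1,1,1,1,1,1,1,1,1,1,1,1,1,1,1).

From H_k ≅ ker(∂_k) / im(∂_{k+1}) we obtain:

  H_0: rank C_0 − rank ∂_1 = 8 − 7 = 1, and the invariant factors of ∂_1 are all 1, so H_0 = Z.
  H_1: rank ker ∂_1 − rank ∂_2 = (24 − 7) − 15 = 2, and the invariant factors of ∂_2 are all 1, so H_1 = Z^2.
  H_2: rank ker ∂_2 − rank ∂_3 = (16 − 15) − 0 = 1, and there is no ∂_3, so H_2 = Z.

(K is a triangulation of the torus T^2.)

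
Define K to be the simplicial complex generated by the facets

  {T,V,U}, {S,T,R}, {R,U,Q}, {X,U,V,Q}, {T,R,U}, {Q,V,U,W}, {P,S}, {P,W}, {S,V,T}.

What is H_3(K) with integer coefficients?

H_3 ≅ 0.

Order the vertices as P < Q < R < S < T < U < V < W < X. Listing each simplex with vertices in this order, K has dimension 3 with simplices:

  0-simplices (9): P, Q, R, S, T, U, V, W, X
  1-simplices (19): PS, PW, QR, QU, QV, QW, QX, RS, RT, RU, ST, SV, TU, TV, UV, UW, UX, VW, VX
  2-simplices (12): QRU, QUV, QUW, QUX, QVW, QVX, RST, RTU, STV, TUV, UVW, UVX
  3-simplices (2): QUVW, QUVX

Hence C_0 ≅ Z^9, C_1 ≅ Z^19, C_2 ≅ Z^12, C_3 ≅ Z^2.

∂_1: C_1 → C_0 is given by ∂[p,q] = [q] − [p].
This gives a 9×19 integer matrix of rank 8; reducing to Smith normal form yields diagonal entries (1,1,1,1,1,1,1,1).

Boundary ∂_2: C_2 → C_1 sends each 2-simplex [p,q,r] to [q,r] − [p,r] + [p,q]. For instance
  ∂UVW = VW − UW + UV,
  ∂QUX = UX − QX + QU.
The 19×12 boundary matrix has rank 10 and Smith normal form diag(1,1,1,1,1,1,1,1,1,1).

Boundary ∂_3: C_3 → C_2 sends each 3-simplex σ to the alternating sum Σ_i (−1)^i (σ with its i-th vertex removed). For instance
  ∂QUVX = UVX − QVX + QUX − QUV,
  ∂QUVW = UVW − QVW + QUW − QUV.
The 12×2 boundary matrix has rank 2 and Smith normal form diag(1,1).

Now H_k = ker ∂_k / im ∂_{k+1}, so:

  H_3: rank ker ∂_3 − rank ∂_4 = (2 − 2) − 0 = 0, and there is no ∂_4, so H_3 = 0.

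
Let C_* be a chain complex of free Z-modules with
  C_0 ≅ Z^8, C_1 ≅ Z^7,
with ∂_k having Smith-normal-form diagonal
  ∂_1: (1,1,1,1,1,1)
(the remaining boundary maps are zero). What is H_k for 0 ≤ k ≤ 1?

H_0: b_0 = 8 − 0 − 6 = 2; torsion from ∂_1 factors > 1: none. So H_0 ≅ Z^2.
H_1: b_1 = 7 − 6 − 0 = 1; torsion from ∂_2 factors > 1: none. So H_1 ≅ Z.

H_0 ≅ Z^2,  H_1 ≅ Z.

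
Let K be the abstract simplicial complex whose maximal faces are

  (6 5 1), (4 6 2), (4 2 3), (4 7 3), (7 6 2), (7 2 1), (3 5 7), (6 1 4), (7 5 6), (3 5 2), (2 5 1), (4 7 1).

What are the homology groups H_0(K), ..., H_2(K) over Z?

H_0 = Z,  H_1 = Z/2Z,  H_2 = 0.

Order the vertices as 1 < 2 < 3 < 4 < 5 < 6 < 7. Listing each simplex with vertices in this order, K has dimension 2 with simplices:

  0-simplices (7): [1], [2], [3], [4], [5], [6], [7]
  1-simplices (18): [1,2], [1,4], [1,5], [1,6], [1,7], [2,3], [2,4], [2,5], [2,6], [2,7], [3,4], [3,5], [3,7], [4,6], [4,7], [5,6], [5,7], [6,7]
  2-simplices (12): [1,2,5], [1,2,7], [1,4,6], [1,4,7], [1,5,6], [2,3,4], [2,3,5], [2,4,6], [2,6,7], [3,4,7], [3,5,7], [5,6,7]

Hence C_0 ≅ Z^7, C_1 ≅ Z^18, C_2 ≅ Z^12.

∂_1: C_1 → C_0 is given by ∂[p,q] = [q] − [p].
As a 7×18 matrix over Z this has rank 6, with invariant factors (1,1,1,1,1,1).

The boundary map ∂_2: C_2 → C_1 acts by ∂[p,q,r] = [q,r] − [p,r] + [p,q]. For instance
  ∂[3,5,7] = [5,7] − [3,7] + [3,5],
  ∂[2,3,5] = [3,5] − [2,5] + [2,3].
The resulting 18×12 matrix has rank 12, and its Smith normal form has invariant factors (1,1,1,1,1,1,1,1,1,1,1,2).

Computing H_k = (kernel of ∂_k) / (image of ∂_{k+1}):

  H_0: rank C_0 − rank ∂_1 = 7 − 6 = 1, and the invariant factors of ∂_1 are all 1, so H_0 = Z.
  H_1: rank ker ∂_1 − rank ∂_2 = (18 − 6) − 12 = 0, and ∂_2 has invariant factor 2 > 1, so H_1 = Z/2Z.
  H_2: rank ker ∂_2 − rank ∂_3 = (12 − 12) − 0 = 0, and there is no ∂_3, so H_2 = 0.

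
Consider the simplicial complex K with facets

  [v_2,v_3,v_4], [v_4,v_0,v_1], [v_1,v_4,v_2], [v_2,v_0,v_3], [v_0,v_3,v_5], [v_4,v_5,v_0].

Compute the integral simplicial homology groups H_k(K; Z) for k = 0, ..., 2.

H_0 = Z,  H_1 = Z,  H_2 = 0.

Take the total order v_0 < v_1 < v_2 < v_3 < v_4 < v_5 on the vertex set. Then K (dimension 2) consists of the simplices:

  0-simplices (6): [v_0], [v_1], [v_2], [v_3], [v_4], [v_5]
  1-simplices (12): [v_0,v_1], [v_0,v_2], [v_0,v_3], [v_0,v_4], [v_0,v_5], [v_1,v_2], [v_1,v_4], [v_2,v_3], [v_2,v_4], [v_3,v_4], [v_3,v_5], [v_4,v_5]
  2-simplices (6): [v_0,v_1,v_4], [v_0,v_2,v_3], [v_0,v_3,v_5], [v_0,v_4,v_5], [v_1,v_2,v_4], [v_2,v_3,v_4]

Hence C_0 ≅ Z^6, C_1 ≅ Z^12, C_2 ≅ Z^6.

∂_1: C_1 → C_0 sends each edge [p,q] (with p < q) to q − p. For instance
  ∂[v_0,v_3] = [v_3] − [v_0].
This gives a 6×12 integer matrix of rank 5; reducing to Smith normal form yields diagonal entries (1,1,1,1,1).

Boundary ∂_2: C_2 → C_1 maps a triangle to the signed sum of its edges. For instance
  ∂[v_1,v_2,v_4] = [v_2,v_4] − [v_1,v_4] + [v_1,v_2],
  ∂[v_0,v_3,v_5] = [v_3,v_5] − [v_0,v_5] + [v_0,v_3].
The 12×6 boundary matrix has rank 6 and Smith normal form diag(1,1,1,1,1,1).

Reading off H_k = ker ∂_k / im ∂_{k+1}:

  H_0: rank C_0 − rank ∂_1 = 6 − 5 = 1, and the invariant factors of ∂_1 are all 1, so H_0 = Z.
  H_1: rank ker ∂_1 − rank ∂_2 = (12 − 5) − 6 = 1, and the invariant factors of ∂_2 are all 1, so H_1 = Z.
  H_2: rank ker ∂_2 − rank ∂_3 = (6 − 6) − 0 = 0, and there is no ∂_3, so H_2 = 0.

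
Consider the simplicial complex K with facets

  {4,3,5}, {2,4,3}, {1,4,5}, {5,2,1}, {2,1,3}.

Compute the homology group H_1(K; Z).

Take the total order 1 < 2 < 3 < 4 < 5 on the vertex set. Then K (dimension 2) consists of the simplices:

  0-simplices (5): [1], [2], [3], [4], [5]
  1-simplices (10): [1,2], [1,3], [1,4], [1,5], [2,3], [2,4], [2,5], [3,4], [3,5], [4,5]
  2-simplices (5): [1,2,3], [1,2,5], [1,4,5], [2,3,4], [3,4,5]

giving chain groups C_0 ≅ Z^5, C_1 ≅ Z^10, C_2 ≅ Z^5.

Boundary ∂_1: C_1 → C_0 maps an edge to its endpoints' difference, ∂[p,q] = q − p.
As a 5×10 matrix over Z this has rank 4, with invariant factors (1,1,1,1).

Boundary ∂_2: C_2 → C_1 acts by ∂[p,q,r] = [q,r] − [p,r] + [p,q]. For instance
  ∂[1,2,3] = [2,3] − [1,3] + [1,2],
  ∂[1,2,5] = [2,5] − [1,5] + [1,2].
This gives a 10×5 integer matrix of rank 5; reducing to Smith normal form yields diagonal entries (1,1,1,1,1).

Now H_k = ker ∂_k / im ∂_{k+1}, so:

  H_1: rank ker ∂_1 − rank ∂_2 = (10 − 4) − 5 = 1, and the invariant factors of ∂_2 are all 1, so H_1 = Z.

(K is a triangulation of the Möbius band.)

H_1 = Z.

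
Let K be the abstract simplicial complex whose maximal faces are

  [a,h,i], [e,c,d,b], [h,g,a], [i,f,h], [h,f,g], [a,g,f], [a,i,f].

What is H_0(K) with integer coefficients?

H_0 ≅ Z^2.

Take the total order a < b < c < d < e < f < g < h < i on the vertex set. Then K (dimension 3) consists of the simplices:

  0-simplices (9): a, b, c, d, e, f, g, h, i
  1-simplices (15): af, ag, ah, ai, bc, bd, be, cd, ce, de, fg, fh, fi, gh, hi
  2-simplices (10): afg, afi, agh, ahi, bcd, bce, bde, cde, fgh, fhi
  3-simplices (1): bcde

giving chain groups C_0 ≅ Z^9, C_1 ≅ Z^15, C_2 ≅ Z^10, C_3 ≅ Z^1.

Boundary ∂_1: C_1 → C_0 is given by ∂[p,q] = [q] − [p].
The 9×15 boundary matrix has rank 7 and Smith normal form diag(1,1,1,1,1,1,1).

∂_2: C_2 → C_1 maps a triangle to the signed sum of its edges. For instance
  ∂bcd = cd − bd + bc,
  ∂bce = ce − be + bc.
The 15×10 boundary matrix has rank 8 and Smith normal form diag(1,1,1,1,1,1,1,1).

Boundary ∂_3: C_3 → C_2 sends each 3-simplex σ to the alternating sum Σ_i (−1)^i (σ with its i-th vertex removed). For instance
  ∂bcde = cde − bde + bce − bcd.
This gives a 10×1 integer matrix of rank 1; reducing to Smith normal form yields diagonal entries (1).

Reading off H_k = ker ∂_k / im ∂_{k+1}:

  H_0: rank C_0 − rank ∂_1 = 9 − 7 = 2, and the invariant factors of ∂_1 are all 1, so H_0 = Z^2.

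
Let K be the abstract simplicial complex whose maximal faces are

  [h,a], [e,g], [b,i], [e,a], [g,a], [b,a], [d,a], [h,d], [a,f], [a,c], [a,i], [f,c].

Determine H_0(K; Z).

H_0 ≅ Z.

Fix the vertex order a < b < c < d < e < f < g < h < i and write every simplex with vertices in increasing order. Then dim K = 1 and the simplices of K are:

  0-simplices (9): a, b, c, d, e, f, g, h, i
  1-simplices (12): ab, ac, ad, ae, af, ag, ah, ai, bi, cf, dh, eg

so the chain groups are C_0 ≅ Z^9, C_1 ≅ Z^12.

The boundary map ∂_1: C_1 → C_0 is given by ∂[p,q] = [q] − [p]. For instance
  ∂ag = g − a.
As a 9×12 matrix over Z this has rank 8, with invariant factors (1,1,1,1,1,1,1,1).

Computing H_k = (kernel of ∂_k) / (image of ∂_{k+1}):

  H_0: rank C_0 − rank ∂_1 = 9 − 8 = 1, and the invariant factors of ∂_1 are all 1, so H_0 ≅ Z.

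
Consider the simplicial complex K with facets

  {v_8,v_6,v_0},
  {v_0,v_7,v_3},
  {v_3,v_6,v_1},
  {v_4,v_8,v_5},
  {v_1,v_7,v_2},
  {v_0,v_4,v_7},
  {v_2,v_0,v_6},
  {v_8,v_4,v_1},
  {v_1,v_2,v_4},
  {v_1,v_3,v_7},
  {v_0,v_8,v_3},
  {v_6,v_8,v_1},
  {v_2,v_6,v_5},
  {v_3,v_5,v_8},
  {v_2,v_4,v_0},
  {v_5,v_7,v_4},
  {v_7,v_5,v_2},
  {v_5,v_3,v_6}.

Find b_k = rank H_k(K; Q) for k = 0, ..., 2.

b_0 = 1, b_1 = 1, b_2 = 0.

Take the total order v_0 < v_1 < v_2 < v_3 < v_4 < v_5 < v_6 < v_7 < v_8 on the vertex set. Then K (dimension 2) consists of the simplices:

  0-simplices (9): [v_0], [v_1], [v_2], [v_3], [v_4], [v_5], [v_6], [v_7], [v_8]
  1-simplices (27): (27 of them)
  2-simplices (18): (18 of them)

giving chain groups C_0 ≅ Z^9, C_1 ≅ Z^27, C_2 ≅ Z^18.

The boundary map ∂_1: C_1 → C_0 maps an edge to its endpoints' difference, ∂[p,q] = q − p. For instance
  ∂[v_6,v_8] = [v_8] − [v_6].
The 9×27 boundary matrix has rank 8 and Smith normal form diag(1,1,1,1,1,1,1,1).

Boundary ∂_2: C_2 → C_1 sends each 2-simplex [p,q,r] to [q,r] − [p,r] + [p,q]. For instance
  ∂[v_1,v_2,v_4] = [v_2,v_4] − [v_1,v_4] + [v_1,v_2],
  ∂[v_0,v_2,v_6] = [v_2,v_6] − [v_0,v_6] + [v_0,v_2].
As a 27×18 matrix over Z this has rank 18, with invariant factors (1,1,1,1,1,1,1,1,1,1,1,1,1,1,1,1,1,2).

From H_k ≅ ker(∂_k) / im(∂_{k+1}) we obtain:

  H_0: rank C_0 − rank ∂_1 = 9 − 8 = 1, and the invariant factors of ∂_1 are all 1, so H_0 = Z.
  H_1: rank ker ∂_1 − rank ∂_2 = (27 − 8) − 18 = 1, and ∂_2 has invariant factor 2 > 1, so H_1 = Z ⊕ Z/2Z.
  H_2: rank ker ∂_2 − rank ∂_3 = (18 − 18) − 0 = 0, and there is no ∂_3, so H_2 = 0.

Hence the Betti numbers are b_0 = 1, b_1 = 1, b_2 = 0.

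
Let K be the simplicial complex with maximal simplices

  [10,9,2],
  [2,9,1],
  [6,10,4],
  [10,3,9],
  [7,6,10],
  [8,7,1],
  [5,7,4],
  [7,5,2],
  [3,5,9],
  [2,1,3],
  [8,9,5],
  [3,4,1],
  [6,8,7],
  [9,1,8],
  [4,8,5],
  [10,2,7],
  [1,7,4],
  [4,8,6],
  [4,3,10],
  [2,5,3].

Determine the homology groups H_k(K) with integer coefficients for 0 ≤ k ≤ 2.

We work with the vertex ordering 1 < 2 < 3 < 4 < 5 < 6 < 7 < 8 < 9 < 10. The simplices of K, each written with vertices in increasing order, are:

  0-simplices (10): [1], [2], [3], [4], [5], [6], [7], [8], [9], [10]
  1-simplices (30): (30 of them)
  2-simplices (20): (20 of them)

Hence C_0 ≅ Z^10, C_1 ≅ Z^30, C_2 ≅ Z^20.

∂_1: C_1 → C_0 is given by ∂[p,q] = [q] − [p]. For instance
  ∂[2,7] = [7] − [2].
This gives a 10×30 integer matrix of rank 9; reducing to Smith normal form yields diagonal entries (1,1,1,1,1,1,1,1,1).

The boundary map ∂_2: C_2 → C_1 acts by ∂[p,q,r] = [q,r] − [p,r] + [p,q]. For instance
  ∂[2,9,10] = [9,10] − [2,10] + [2,9],
  ∂[2,5,7] = [5,7] − [2,7] + [2,5].
As a 30×20 matrix over Z this has rank 20, with invariant factors (1,1,1,1,1,1,1,1,1,1,1,1,1,1,1,1,1,1,1,2).

Reading off H_k = ker ∂_k / im ∂_{k+1}:

  H_0: rank C_0 − rank ∂_1 = 10 − 9 = 1, and the invariant factors of ∂_1 are all 1, so H_0 ≅ Z.
  H_1: rank ker ∂_1 − rank ∂_2 = (30 − 9) − 20 = 1, and ∂_2 has invariant factor 2 > 1, so H_1 ≅ Z ⊕ Z/2.
  H_2: rank ker ∂_2 − rank ∂_3 = (20 − 20) − 0 = 0, and there is no ∂_3, so H_2 ≅ 0.

As a check, the Euler characteristic is 10 − 30 + 20 = 0, which agrees with 1 − 1 + 0 = 0.

H_0 ≅ Z,  H_1 ≅ Z ⊕ Z/2,  H_2 = 0.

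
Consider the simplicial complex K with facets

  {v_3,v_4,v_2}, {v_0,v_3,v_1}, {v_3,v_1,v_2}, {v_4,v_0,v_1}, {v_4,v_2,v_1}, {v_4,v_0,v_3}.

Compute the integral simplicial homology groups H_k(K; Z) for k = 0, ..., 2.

H_0 = Z,  H_1 = 0,  H_2 = Z.

Fix the vertex order v_0 < v_1 < v_2 < v_3 < v_4 and write every simplex with vertices in increasing order. Then dim K = 2 and the simplices of K are:

  0-simplices (5): [v_0], [v_1], [v_2], [v_3], [v_4]
  1-simplices (9): [v_0,v_1], [v_0,v_3], [v_0,v_4], [v_1,v_2], [v_1,v_3], [v_1,v_4], [v_2,v_3], [v_2,v_4], [v_3,v_4]
  2-simplices (6): [v_0,v_1,v_3], [v_0,v_1,v_4], [v_0,v_3,v_4], [v_1,v_2,v_3], [v_1,v_2,v_4], [v_2,v_3,v_4]

so the chain groups are C_0 ≅ Z^5, C_1 ≅ Z^9, C_2 ≅ Z^6.

Boundary ∂_1: C_1 → C_0 is given by ∂[p,q] = [q] − [p]. For instance
  ∂[v_3,v_4] = [v_4] − [v_3].
This gives a 5×9 integer matrix of rank 4; reducing to Smith normal form yields diagonal entries (1,1,1,1).

Boundary ∂_2: C_2 → C_1 acts by ∂[p,q,r] = [q,r] − [p,r] + [p,q]. For instance
  ∂[v_2,v_3,v_4] = [v_3,v_4] − [v_2,v_4] + [v_2,v_3],
  ∂[v_0,v_1,v_4] = [v_1,v_4] − [v_0,v_4] + [v_0,v_1].
This gives a 9×6 integer matrix of rank 5; reducing to Smith normal form yields diagonal entries (1,1,1,1,1).

Reading off H_k = ker ∂_k / im ∂_{k+1}:

  H_0: rank C_0 − rank ∂_1 = 5 − 4 = 1, and the invariant factors of ∂_1 are all 1, so H_0 ≅ Z.
  H_1: rank ker ∂_1 − rank ∂_2 = (9 − 4) − 5 = 0, and the invariant factors of ∂_2 are all 1, so H_1 ≅ 0.
  H_2: rank ker ∂_2 − rank ∂_3 = (6 − 5) − 0 = 1, and there is no ∂_3, so H_2 ≅ Z.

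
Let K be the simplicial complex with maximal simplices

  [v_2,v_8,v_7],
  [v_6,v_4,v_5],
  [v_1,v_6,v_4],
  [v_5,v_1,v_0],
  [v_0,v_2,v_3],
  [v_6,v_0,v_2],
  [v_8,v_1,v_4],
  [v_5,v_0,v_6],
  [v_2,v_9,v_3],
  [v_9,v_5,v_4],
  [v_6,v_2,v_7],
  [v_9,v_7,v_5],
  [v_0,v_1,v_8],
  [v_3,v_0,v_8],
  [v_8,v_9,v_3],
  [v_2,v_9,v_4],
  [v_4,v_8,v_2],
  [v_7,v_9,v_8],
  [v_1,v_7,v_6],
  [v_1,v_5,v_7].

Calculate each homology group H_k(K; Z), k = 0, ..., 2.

H_0 ≅ Z,  H_1 ≅ Z ⊕ Z/2,  H_2 = 0.

Fix the vertex order v_0 < v_1 < v_2 < v_3 < v_4 < v_5 < v_6 < v_7 < v_8 < v_9 and write every simplex with vertices in increasing order. Then dim K = 2 and the simplices of K are:

  0-simplices (10): [v_0], [v_1], [v_2], [v_3], [v_4], [v_5], [v_6], [v_7], [v_8], [v_9]
  1-simplices (30): (30 of them)
  2-simplices (20): (20 of them)

giving chain groups C_0 ≅ Z^10, C_1 ≅ Z^30, C_2 ≅ Z^20.

Boundary ∂_1: C_1 → C_0 is given by ∂[p,q] = [q] − [p].
The 10×30 boundary matrix has rank 9 and Smith normal form diag(1,1,1,1,1,1,1,1,1).

The boundary map ∂_2: C_2 → C_1 maps a triangle to the signed sum of its edges. For instance
  ∂[v_0,v_3,v_8] = [v_3,v_8] − [v_0,v_8] + [v_0,v_3],
  ∂[v_0,v_1,v_8] = [v_1,v_8] − [v_0,v_8] + [v_0,v_1].
The 30×20 boundary matrix has rank 20 and Smith normal form diag(1,1,1,1,1,1,1,1,1,1,1,1,1,1,1,1,1,1,1,2).

From H_k ≅ ker(∂_k) / im(∂_{k+1}) we obtain:

  H_0: rank C_0 − rank ∂_1 = 10 − 9 = 1, and the invariant factors of ∂_1 are all 1, so H_0 = Z.
  H_1: rank ker ∂_1 − rank ∂_2 = (30 − 9) − 20 = 1, and ∂_2 has invariant factor 2 > 1, so H_1 = Z ⊕ Z/2.
  H_2: rank ker ∂_2 − rank ∂_3 = (20 − 20) − 0 = 0, and there is no ∂_3, so H_2 = 0.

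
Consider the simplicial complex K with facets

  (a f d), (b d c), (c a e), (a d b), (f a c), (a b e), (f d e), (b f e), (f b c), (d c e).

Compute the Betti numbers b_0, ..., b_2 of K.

We work with the vertex ordering a < b < c < d < e < f. The simplices of K, each written with vertices in increasing order, are:

  0-simplices (6): a, b, c, d, e, f
  1-simplices (15): ab, ac, ad, ae, af, bc, bd, be, bf, cd, ce, cf, de, df, ef
  2-simplices (10): abd, abe, ace, acf, adf, bcd, bcf, bef, cde, def

giving chain groups C_0 ≅ Z^6, C_1 ≅ Z^15, C_2 ≅ Z^10.

The boundary map ∂_1: C_1 → C_0 is given by ∂[p,q] = [q] − [p].
The 6×15 boundary matrix has rank 5 and Smith normal form diag(1,1,1,1,1).

∂_2: C_2 → C_1 acts by ∂[p,q,r] = [q,r] − [p,r] + [p,q]. For instance
  ∂ace = ce − ae + ac,
  ∂abd = bd − ad + ab.
The resulting 15×10 matrix has rank 10, and its Smith normal form has invariant factors (1,1,1,1,1,1,1,1,1,2).

Computing H_k = (kernel of ∂_k) / (image of ∂_{k+1}):

  H_0: rank C_0 − rank ∂_1 = 6 − 5 = 1, and the invariant factors of ∂_1 are all 1, so H_0 ≅ Z.
  H_1: rank ker ∂_1 − rank ∂_2 = (15 − 5) − 10 = 0, and ∂_2 has invariant factor 2 > 1, so H_1 ≅ Z/2.
  H_2: rank ker ∂_2 − rank ∂_3 = (10 − 10) − 0 = 0, and there is no ∂_3, so H_2 ≅ 0.

As a check, the Euler characteristic is 6 − 15 + 10 = 1, which agrees with 1 − 0 + 0 = 1.
(K is a triangulation of the real projective plane RP^2.)

Hence the Betti numbers are b_0 = 1, b_1 = 0, b_2 = 0.

b_0 = 1, b_1 = 0, b_2 = 0.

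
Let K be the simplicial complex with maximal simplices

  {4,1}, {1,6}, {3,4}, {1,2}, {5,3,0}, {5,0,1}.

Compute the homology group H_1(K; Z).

We work with the vertex ordering 0 < 1 < 2 < 3 < 4 < 5 < 6. The simplices of K, each written with vertices in increasing order, are:

  0-simplices (7): [0], [1], [2], [3], [4], [5], [6]
  1-simplices (9): [0,1], [0,3], [0,5], [1,2], [1,4], [1,5], [1,6], [3,4], [3,5]
  2-simplices (2): [0,1,5], [0,3,5]

so the chain groups are C_0 ≅ Z^7, C_1 ≅ Z^9, C_2 ≅ Z^2.

The boundary map ∂_1: C_1 → C_0 maps an edge to its endpoints' difference, ∂[p,q] = q − p. For instance
  ∂[0,3] = [3] − [0].
The resulting 7×9 matrix has rank 6, and its Smith normal form has invariant factors (1,1,1,1,1,1).

Boundary ∂_2: C_2 → C_1 maps a triangle to the signed sum of its edges. For instance
  ∂[0,3,5] = [3,5] − [0,5] + [0,3],
  ∂[0,1,5] = [1,5] − [0,5] + [0,1].
As a 9×2 matrix over Z this has rank 2, with invariant factors (1,1).

Computing H_k = (kernel of ∂_k) / (image of ∂_{k+1}):

  H_1: rank ker ∂_1 − rank ∂_2 = (9 − 6) − 2 = 1, and the invariant factors of ∂_2 are all 1, so H_1 = Z.

H_1 = Z.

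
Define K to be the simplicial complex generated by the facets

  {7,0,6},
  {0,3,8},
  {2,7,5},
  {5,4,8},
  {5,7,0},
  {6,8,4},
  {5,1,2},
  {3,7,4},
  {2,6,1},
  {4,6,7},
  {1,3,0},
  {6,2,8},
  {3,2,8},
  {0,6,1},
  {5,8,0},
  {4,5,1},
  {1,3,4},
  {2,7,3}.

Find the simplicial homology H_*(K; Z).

K has 9 vertices, 27 edges, 18 triangles.
rank ∂_0 = 0, rank ∂_1 = 8 ⇒ b_0 = 9 − 0 − 8 = 1; all invariant factors of ∂_1 are 1 so no torsion. So H_0 ≅ Z.
rank ∂_1 = 8, rank ∂_2 = 17 ⇒ b_1 = 27 − 8 − 17 = 2; all invariant factors of ∂_2 are 1 so no torsion. So H_1 ≅ Z^2.
rank ∂_2 = 17, rank ∂_3 = 0 ⇒ b_2 = 18 − 17 − 0 = 1. So H_2 ≅ Z.

H_0 ≅ Z,  H_1 ≅ Z^2,  H_2 ≅ Z.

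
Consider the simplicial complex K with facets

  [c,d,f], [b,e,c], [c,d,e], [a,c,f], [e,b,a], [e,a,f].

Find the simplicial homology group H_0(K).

K has 6 vertices, 12 edges, 6 triangles.
rank ∂_0 = 0, rank ∂_1 = 5 ⇒ b_0 = 6 − 0 − 5 = 1; all invariant factors of ∂_1 are 1 so no torsion. So H_0 = Z.

H_0 ≅ Z.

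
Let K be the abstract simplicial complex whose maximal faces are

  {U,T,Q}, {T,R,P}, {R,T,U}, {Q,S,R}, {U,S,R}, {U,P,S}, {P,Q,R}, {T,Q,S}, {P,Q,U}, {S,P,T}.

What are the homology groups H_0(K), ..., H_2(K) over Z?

We work with the vertex ordering P < Q < R < S < T < U. The simplices of K, each written with vertices in increasing order, are:

  0-simplices (6): P, Q, R, S, T, U
  1-simplices (15): PQ, PR, PS, PT, PU, QR, QS, QT, QU, RS, RT, RU, ST, SU, TU
  2-simplices (10): PQR, PQU, PRT, PST, PSU, QRS, QST, QTU, RSU, RTU

giving chain groups C_0 ≅ Z^6, C_1 ≅ Z^15, C_2 ≅ Z^10.

The boundary map ∂_1: C_1 → C_0 is given by ∂[p,q] = [q] − [p].
The resulting 6×15 matrix has rank 5, and its Smith normal form has invariant factors (1,1,1,1,1).

The boundary map ∂_2: C_2 → C_1 sends each 2-simplex [p,q,r] to [q,r] − [p,r] + [p,q]. For instance
  ∂PSU = SU − PU + PS,
  ∂PRT = RT − PT + PR.
This gives a 15×10 integer matrix of rank 10; reducing to Smith normal form yields diagonal entries (1,1,1,1,1,1,1,1,1,2).

From H_k ≅ ker(∂_k) / im(∂_{k+1}) we obtain:

  H_0: rank C_0 − rank ∂_1 = 6 − 5 = 1, and the invariant factors of ∂_1 are all 1, so H_0 = Z.
  H_1: rank ker ∂_1 − rank ∂_2 = (15 − 5) − 10 = 0, and ∂_2 has invariant factor 2 > 1, so H_1 = Z/2Z.
  H_2: rank ker ∂_2 − rank ∂_3 = (10 − 10) − 0 = 0, and there is no ∂_3, so H_2 = 0.

As a check, the Euler characteristic is 6 − 15 + 10 = 1, which agrees with 1 − 0 + 0 = 1.
(K is a triangulation of the real projective plane RP^2.)

H_0 = Z,  H_1 = Z/2Z,  H_2 = 0.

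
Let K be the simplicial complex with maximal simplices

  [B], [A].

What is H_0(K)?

Order the vertices as A < B. Listing each simplex with vertices in this order, K has dimension 0 with simplices:

  0-simplices (2): A, B

Hence C_0 ≅ Z^2.

Computing H_k = (kernel of ∂_k) / (image of ∂_{k+1}):

  H_0: rank C_0 − rank ∂_1 = 2 − 0 = 2, and there is no ∂_1, so H_0 ≅ Z^2.

(K is a triangulation of a set of 2 points.)

H_0 ≅ Z^2.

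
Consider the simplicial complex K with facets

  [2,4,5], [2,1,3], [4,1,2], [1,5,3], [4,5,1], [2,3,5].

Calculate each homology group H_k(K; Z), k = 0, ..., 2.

H_0 ≅ Z,  H_1 = 0,  H_2 ≅ Z.

Fix the vertex order 1 < 2 < 3 < 4 < 5 and write every simplex with vertices in increasing order. Then dim K = 2 and the simplices of K are:

  0-simplices (5): [1], [2], [3], [4], [5]
  1-simplices (9): [1,2], [1,3], [1,4], [1,5], [2,3], [2,4], [2,5], [3,5], [4,5]
  2-simplices (6): [1,2,3], [1,2,4], [1,3,5], [1,4,5], [2,3,5], [2,4,5]

giving chain groups C_0 ≅ Z^5, C_1 ≅ Z^9, C_2 ≅ Z^6.

∂_1: C_1 → C_0 sends each edge [p,q] (with p < q) to q − p.
As a 5×9 matrix over Z this has rank 4, with invariant factors (1,1,1,1).

Boundary ∂_2: C_2 → C_1 maps a triangle to the signed sum of its edges. For instance
  ∂[2,4,5] = [4,5] − [2,5] + [2,4],
  ∂[1,2,3] = [2,3] − [1,3] + [1,2].
The resulting 9×6 matrix has rank 5, and its Smith normal form has invariant factors (1,1,1,1,1).

Reading off H_k = ker ∂_k / im ∂_{k+1}:

  H_0: rank C_0 − rank ∂_1 = 5 − 4 = 1, and the invariant factors of ∂_1 are all 1, so H_0 ≅ Z.
  H_1: rank ker ∂_1 − rank ∂_2 = (9 − 4) − 5 = 0, and the invariant factors of ∂_2 are all 1, so H_1 ≅ 0.
  H_2: rank ker ∂_2 − rank ∂_3 = (6 − 5) − 0 = 1, and there is no ∂_3, so H_2 ≅ Z.

As a check, the Euler characteristic is 5 − 9 + 6 = 2, which agrees with 1 − 0 + 1 = 2.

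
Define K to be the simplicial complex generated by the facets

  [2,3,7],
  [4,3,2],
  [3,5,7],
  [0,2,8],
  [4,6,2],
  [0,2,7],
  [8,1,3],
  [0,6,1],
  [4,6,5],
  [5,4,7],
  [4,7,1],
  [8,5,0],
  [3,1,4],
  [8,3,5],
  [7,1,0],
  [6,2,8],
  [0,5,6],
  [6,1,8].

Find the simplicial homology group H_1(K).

H_1 ≅ Z ⊕ Z/2.

Order the vertices as 0 < 1 < 2 < 3 < 4 < 5 < 6 < 7 < 8. Listing each simplex with vertices in this order, K has dimension 2 with simplices:

  0-simplices (9): [0], [1], [2], [3], [4], [5], [6], [7], [8]
  1-simplices (27): (27 of them)
  2-simplices (18): [0,1,6], [0,1,7], [0,2,7], [0,2,8], [0,5,6], [0,5,8], [1,3,4], [1,3,8], [1,4,7], [1,6,8], [2,3,4], [2,3,7], [2,4,6], [2,6,8], [3,5,7], [3,5,8], [4,5,6], [4,5,7]

Hence C_0 ≅ Z^9, C_1 ≅ Z^27, C_2 ≅ Z^18.

The boundary map ∂_1: C_1 → C_0 sends each edge [p,q] (with p < q) to q − p.
This gives a 9×27 integer matrix of rank 8; reducing to Smith normal form yields diagonal entries (1,1,1,1,1,1,1,1).

Boundary ∂_2: C_2 → C_1 sends each 2-simplex [p,q,r] to [q,r] − [p,r] + [p,q]. For instance
  ∂[1,6,8] = [6,8] − [1,8] + [1,6],
  ∂[4,5,6] = [5,6] − [4,6] + [4,5].
This gives a 27×18 integer matrix of rank 18; reducing to Smith normal form yields diagonal entries (1,1,1,1,1,1,1,1,1,1,1,1,1,1,1,1,1,2).

Computing H_k = (kernel of ∂_k) / (image of ∂_{k+1}):

  H_1: rank ker ∂_1 − rank ∂_2 = (27 − 8) − 18 = 1, and ∂_2 has invariant factor 2 > 1, so H_1 ≅ Z ⊕ Z/2.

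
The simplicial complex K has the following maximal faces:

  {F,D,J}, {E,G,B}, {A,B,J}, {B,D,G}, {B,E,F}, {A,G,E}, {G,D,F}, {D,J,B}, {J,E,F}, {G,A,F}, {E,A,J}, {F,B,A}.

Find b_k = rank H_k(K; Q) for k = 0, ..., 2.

b_0 = 1, b_1 = 0, b_2 = 0.

Take the total order A < B < D < E < F < G < J on the vertex set. Then K (dimension 2) consists of the simplices:

  0-simplices (7): A, B, D, E, F, G, J
  1-simplices (18): AB, AE, AF, AG, AJ, BD, BE, BF, BG, BJ, DF, DG, DJ, EF, EG, EJ, FG, FJ
  2-simplices (12): ABF, ABJ, AEG, AEJ, AFG, BDG, BDJ, BEF, BEG, DFG, DFJ, EFJ

so the chain groups are C_0 ≅ Z^7, C_1 ≅ Z^18, C_2 ≅ Z^12.

Boundary ∂_1: C_1 → C_0 is given by ∂[p,q] = [q] − [p]. For instance
  ∂BD = D − B.
The 7×18 boundary matrix has rank 6 and Smith normal form diag(1,1,1,1,1,1).

Boundary ∂_2: C_2 → C_1 sends each 2-simplex [p,q,r] to [q,r] − [p,r] + [p,q]. For instance
  ∂ABJ = BJ − AJ + AB,
  ∂BDG = DG − BG + BD.
The 18×12 boundary matrix has rank 12 and Smith normal form diag(1,1,1,1,1,1,1,1,1,1,1,2).

Reading off H_k = ker ∂_k / im ∂_{k+1}:

  H_0: rank C_0 − rank ∂_1 = 7 − 6 = 1, and the invariant factors of ∂_1 are all 1, so H_0 = Z.
  H_1: rank ker ∂_1 − rank ∂_2 = (18 − 6) − 12 = 0, and ∂_2 has invariant factor 2 > 1, so H_1 = Z/2.
  H_2: rank ker ∂_2 − rank ∂_3 = (12 − 12) − 0 = 0, and there is no ∂_3, so H_2 = 0.

Hence the Betti numbers are b_0 = 1, b_1 = 0, b_2 = 0.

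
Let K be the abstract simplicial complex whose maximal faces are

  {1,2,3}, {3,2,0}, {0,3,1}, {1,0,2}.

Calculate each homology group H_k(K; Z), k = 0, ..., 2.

H_0 ≅ Z,  H_1 = 0,  H_2 ≅ Z.

Fix the vertex order 0 < 1 < 2 < 3 and write every simplex with vertices in increasing order. Then dim K = 2 and the simplices of K are:

  0-simplices (4): [0], [1], [2], [3]
  1-simplices (6): [0,1], [0,2], [0,3], [1,2], [1,3], [2,3]
  2-simplices (4): [0,1,2], [0,1,3], [0,2,3], [1,2,3]

Hence C_0 ≅ Z^4, C_1 ≅ Z^6, C_2 ≅ Z^4.

Boundary ∂_1: C_1 → C_0 maps an edge to its endpoints' difference, ∂[p,q] = q − p. For instance
  ∂[0,3] = [3] − [0].
As a 4×6 matrix over Z this has rank 3, with invariant factors (1,1,1).

Boundary ∂_2: C_2 → C_1 maps a triangle to the signed sum of its edges. For instance
  ∂[1,2,3] = [2,3] − [1,3] + [1,2],
  ∂[0,2,3] = [2,3] − [0,3] + [0,2].
This gives a 6×4 integer matrix of rank 3; reducing to Smith normal form yields diagonal entries (1,1,1).

Now H_k = ker ∂_k / im ∂_{k+1}, so:

  H_0: rank C_0 − rank ∂_1 = 4 − 3 = 1, and the invariant factors of ∂_1 are all 1, so H_0 ≅ Z.
  H_1: rank ker ∂_1 − rank ∂_2 = (6 − 3) − 3 = 0, and the invariant factors of ∂_2 are all 1, so H_1 ≅ 0.
  H_2: rank ker ∂_2 − rank ∂_3 = (4 − 3) − 0 = 1, and there is no ∂_3, so H_2 ≅ Z.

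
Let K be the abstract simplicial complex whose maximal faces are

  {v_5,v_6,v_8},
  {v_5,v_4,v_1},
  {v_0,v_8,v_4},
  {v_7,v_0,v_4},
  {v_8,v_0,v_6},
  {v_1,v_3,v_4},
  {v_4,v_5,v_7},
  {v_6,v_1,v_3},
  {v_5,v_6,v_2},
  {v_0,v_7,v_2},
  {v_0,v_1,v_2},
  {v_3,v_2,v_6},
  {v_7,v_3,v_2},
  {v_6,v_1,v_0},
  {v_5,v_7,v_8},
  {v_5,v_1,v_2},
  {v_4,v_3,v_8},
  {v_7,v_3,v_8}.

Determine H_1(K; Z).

H_1 = Z ⊕ Z/2.

Take the total order v_0 < v_1 < v_2 < v_3 < v_4 < v_5 < v_6 < v_7 < v_8 on the vertex set. Then K (dimension 2) consists of the simplices:

  0-simplices (9): [v_0], [v_1], [v_2], [v_3], [v_4], [v_5], [v_6], [v_7], [v_8]
  1-simplices (27): (27 of them)
  2-simplices (18): (18 of them)

giving chain groups C_0 ≅ Z^9, C_1 ≅ Z^27, C_2 ≅ Z^18.

The boundary map ∂_1: C_1 → C_0 is given by ∂[p,q] = [q] − [p]. For instance
  ∂[v_3,v_7] = [v_7] − [v_3].
The resulting 9×27 matrix has rank 8, and its Smith normal form has invariant factors (1,1,1,1,1,1,1,1).

Boundary ∂_2: C_2 → C_1 acts by ∂[p,q,r] = [q,r] − [p,r] + [p,q]. For instance
  ∂[v_0,v_1,v_2] = [v_1,v_2] − [v_0,v_2] + [v_0,v_1],
  ∂[v_1,v_3,v_4] = [v_3,v_4] − [v_1,v_4] + [v_1,v_3].
The resulting 27×18 matrix has rank 18, and its Smith normal form has invariant factors (1,1,1,1,1,1,1,1,1,1,1,1,1,1,1,1,1,2).

Computing H_k = (kernel of ∂_k) / (image of ∂_{k+1}):

  H_1: rank ker ∂_1 − rank ∂_2 = (27 − 8) − 18 = 1, and ∂_2 has invariant factor 2 > 1, so H_1 = Z ⊕ Z/2.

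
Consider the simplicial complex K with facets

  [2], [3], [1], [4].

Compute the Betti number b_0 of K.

Order the vertices as 1 < 2 < 3 < 4. Listing each simplex with vertices in this order, K has dimension 0 with simplices:

  0-simplices (4): [1], [2], [3], [4]

Hence C_0 ≅ Z^4.

From H_k ≅ ker(∂_k) / im(∂_{k+1}) we obtain:

  H_0: rank C_0 − rank ∂_1 = 4 − 0 = 4, and there is no ∂_1, so H_0 = Z^4.

(K is a triangulation of a set of 4 points.)

Hence the Betti numbers are b_0 = 4.

b_0 = 4.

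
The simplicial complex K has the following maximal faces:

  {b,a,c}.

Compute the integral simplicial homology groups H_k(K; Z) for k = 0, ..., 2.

Order the vertices as a < b < c. Listing each simplex with vertices in this order, K has dimension 2 with simplices:

  0-simplices (3): a, b, c
  1-simplices (3): ab, ac, bc
  2-simplices (1): abc

Hence C_0 ≅ Z^3, C_1 ≅ Z^3, C_2 ≅ Z^1.

Boundary ∂_1: C_1 → C_0 sends each edge [p,q] (with p < q) to q − p. For instance
  ∂ab = b − a.
This gives a 3×3 integer matrix of rank 2; reducing to Smith normal form yields diagonal entries (1,1).

The boundary map ∂_2: C_2 → C_1 sends each 2-simplex [p,q,r] to [q,r] − [p,r] + [p,q]. For instance
  ∂abc = bc − ac + ab.
As a 3×1 matrix over Z this has rank 1, with invariant factors (1).

Computing H_k = (kernel of ∂_k) / (image of ∂_{k+1}):

  H_0: rank C_0 − rank ∂_1 = 3 − 2 = 1, and the invariant factors of ∂_1 are all 1, so H_0 ≅ Z.
  H_1: rank ker ∂_1 − rank ∂_2 = (3 − 2) − 1 = 0, and the invariant factors of ∂_2 are all 1, so H_1 ≅ 0.
  H_2: rank ker ∂_2 − rank ∂_3 = (1 − 1) − 0 = 0, and there is no ∂_3, so H_2 ≅ 0.

H_0 = Z,  H_1 = 0,  H_2 = 0.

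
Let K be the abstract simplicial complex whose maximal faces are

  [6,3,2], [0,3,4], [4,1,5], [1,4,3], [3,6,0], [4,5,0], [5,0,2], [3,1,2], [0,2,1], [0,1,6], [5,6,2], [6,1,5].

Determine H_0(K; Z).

H_0 = Z.

We work with the vertex ordering 0 < 1 < 2 < 3 < 4 < 5 < 6. The simplices of K, each written with vertices in increasing order, are:

  0-simplices (7): [0], [1], [2], [3], [4], [5], [6]
  1-simplices (18): [0,1], [0,2], [0,3], [0,4], [0,5], [0,6], [1,2], [1,3], [1,4], [1,5], [1,6], [2,3], [2,5], [2,6], [3,4], [3,6], [4,5], [5,6]
  2-simplices (12): [0,1,2], [0,1,6], [0,2,5], [0,3,4], [0,3,6], [0,4,5], [1,2,3], [1,3,4], [1,4,5], [1,5,6], [2,3,6], [2,5,6]

Hence C_0 ≅ Z^7, C_1 ≅ Z^18, C_2 ≅ Z^12.

∂_1: C_1 → C_0 maps an edge to its endpoints' difference, ∂[p,q] = q − p. For instance
  ∂[3,4] = [4] − [3].
The resulting 7×18 matrix has rank 6, and its Smith normal form has invariant factors (1,1,1,1,1,1).

∂_2: C_2 → C_1 maps a triangle to the signed sum of its edges. For instance
  ∂[2,3,6] = [3,6] − [2,6] + [2,3],
  ∂[0,1,6] = [1,6] − [0,6] + [0,1].
The resulting 18×12 matrix has rank 12, and its Smith normal form has invariant factors (1,1,1,1,1,1,1,1,1,1,1,2).

Computing H_k = (kernel of ∂_k) / (image of ∂_{k+1}):

  H_0: rank C_0 − rank ∂_1 = 7 − 6 = 1, and the invariant factors of ∂_1 are all 1, so H_0 = Z.

(K is a triangulation of the real projective plane RP^2.)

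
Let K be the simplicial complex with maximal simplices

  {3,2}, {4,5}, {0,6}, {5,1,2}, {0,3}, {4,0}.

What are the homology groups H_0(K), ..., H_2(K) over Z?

H_0 ≅ Z,  H_1 ≅ Z,  H_2 = 0.

Order the vertices as 0 < 1 < 2 < 3 < 4 < 5 < 6. Listing each simplex with vertices in this order, K has dimension 2 with simplices:

  0-simplices (7): [0], [1], [2], [3], [4], [5], [6]
  1-simplices (8): [0,3], [0,4], [0,6], [1,2], [1,5], [2,3], [2,5], [4,5]
  2-simplices (1): [1,2,5]

giving chain groups C_0 ≅ Z^7, C_1 ≅ Z^8, C_2 ≅ Z^1.

Boundary ∂_1: C_1 → C_0 maps an edge to its endpoints' difference, ∂[p,q] = q − p.
The resulting 7×8 matrix has rank 6, and its Smith normal form has invariant factors (1,1,1,1,1,1).

Boundary ∂_2: C_2 → C_1 maps a triangle to the signed sum of its edges. For instance
  ∂[1,2,5] = [2,5] − [1,5] + [1,2].
As a 8×1 matrix over Z this has rank 1, with invariant factors (1).

From H_k ≅ ker(∂_k) / im(∂_{k+1}) we obtain:

  H_0: rank C_0 − rank ∂_1 = 7 − 6 = 1, and the invariant factors of ∂_1 are all 1, so H_0 = Z.
  H_1: rank ker ∂_1 − rank ∂_2 = (8 − 6) − 1 = 1, and the invariant factors of ∂_2 are all 1, so H_1 = Z.
  H_2: rank ker ∂_2 − rank ∂_3 = (1 − 1) − 0 = 0, and there is no ∂_3, so H_2 = 0.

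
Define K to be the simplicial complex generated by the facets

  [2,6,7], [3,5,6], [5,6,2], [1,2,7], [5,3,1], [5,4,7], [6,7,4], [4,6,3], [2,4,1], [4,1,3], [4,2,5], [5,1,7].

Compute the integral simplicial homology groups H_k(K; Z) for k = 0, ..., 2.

Order the vertices as 1 < 2 < 3 < 4 < 5 < 6 < 7. Listing each simplex with vertices in this order, K has dimension 2 with simplices:

  0-simplices (7): [1], [2], [3], [4], [5], [6], [7]
  1-simplices (18): [1,2], [1,3], [1,4], [1,5], [1,7], [2,4], [2,5], [2,6], [2,7], [3,4], [3,5], [3,6], [4,5], [4,6], [4,7], [5,6], [5,7], [6,7]
  2-simplices (12): [1,2,4], [1,2,7], [1,3,4], [1,3,5], [1,5,7], [2,4,5], [2,5,6], [2,6,7], [3,4,6], [3,5,6], [4,5,7], [4,6,7]

giving chain groups C_0 ≅ Z^7, C_1 ≅ Z^18, C_2 ≅ Z^12.

The boundary map ∂_1: C_1 → C_0 is given by ∂[p,q] = [q] − [p]. For instance
  ∂[4,6] = [6] − [4].
The resulting 7×18 matrix has rank 6, and its Smith normal form has invariant factors (1,1,1,1,1,1).

Boundary ∂_2: C_2 → C_1 acts by ∂[p,q,r] = [q,r] − [p,r] + [p,q]. For instance
  ∂[3,4,6] = [4,6] − [3,6] + [3,4],
  ∂[1,3,5] = [3,5] − [1,5] + [1,3].
The 18×12 boundary matrix has rank 12 and Smith normal form diag(1,1,1,1,1,1,1,1,1,1,1,2).

Now H_k = ker ∂_k / im ∂_{k+1}, so:

  H_0: rank C_0 − rank ∂_1 = 7 − 6 = 1, and the invariant factors of ∂_1 are all 1, so H_0 ≅ Z.
  H_1: rank ker ∂_1 − rank ∂_2 = (18 − 6) − 12 = 0, and ∂_2 has invariant factor 2 > 1, so H_1 ≅ Z/2Z.
  H_2: rank ker ∂_2 − rank ∂_3 = (12 − 12) − 0 = 0, and there is no ∂_3, so H_2 ≅ 0.

H_0 = Z,  H_1 = Z/2Z,  H_2 = 0.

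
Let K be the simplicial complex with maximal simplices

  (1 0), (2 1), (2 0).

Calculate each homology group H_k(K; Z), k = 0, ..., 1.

H_0 ≅ Z,  H_1 ≅ Z.

Take the total order 0 < 1 < 2 on the vertex set. Then K (dimension 1) consists of the simplices:

  0-simplices (3): [0], [1], [2]
  1-simplices (3): [0,1], [0,2], [1,2]

Hence C_0 ≅ Z^3, C_1 ≅ Z^3.

∂_1: C_1 → C_0 sends each edge [p,q] (with p < q) to q − p. For instance
  ∂[1,2] = [2] − [1].
As a 3×3 matrix over Z this has rank 2, with invariant factors (1,1).

Computing H_k = (kernel of ∂_k) / (image of ∂_{k+1}):

  H_0: rank C_0 − rank ∂_1 = 3 − 2 = 1, and the invariant factors of ∂_1 are all 1, so H_0 ≅ Z.
  H_1: rank ker ∂_1 − rank ∂_2 = (3 − 2) − 0 = 1, and there is no ∂_2, so H_1 ≅ Z.

(K is a triangulation of the circle S^1.)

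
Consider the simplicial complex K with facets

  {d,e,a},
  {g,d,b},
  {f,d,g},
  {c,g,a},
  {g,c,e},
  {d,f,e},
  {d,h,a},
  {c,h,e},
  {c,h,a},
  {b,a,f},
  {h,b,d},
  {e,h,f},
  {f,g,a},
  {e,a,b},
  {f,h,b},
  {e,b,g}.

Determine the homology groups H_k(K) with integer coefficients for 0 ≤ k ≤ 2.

H_0 ≅ Z,  H_1 ≅ Z^2,  H_2 ≅ Z.

Fix the vertex order a < b < c < d < e < f < g < h and write every simplex with vertices in increasing order. Then dim K = 2 and the simplices of K are:

  0-simplices (8): a, b, c, d, e, f, g, h
  1-simplices (24): ab, ac, ad, ae, af, ag, ah, bd, be, bf, bg, bh, ce, cg, ch, de, df, dg, dh, ef, eg, eh, fg, fh
  2-simplices (16): abe, abf, acg, ach, ade, adh, afg, bdg, bdh, beg, bfh, ceg, ceh, def, dfg, efh

giving chain groups C_0 ≅ Z^8, C_1 ≅ Z^24, C_2 ≅ Z^16.

The boundary map ∂_1: C_1 → C_0 maps an edge to its endpoints' difference, ∂[p,q] = q − p. For instance
  ∂de = e − d.
As a 8×24 matrix over Z this has rank 7, with invariant factors (1,1,1,1,1,1,1).

The boundary map ∂_2: C_2 → C_1 sends each 2-simplex [p,q,r] to [q,r] − [p,r] + [p,q]. For instance
  ∂ceg = eg − cg + ce,
  ∂bfh = fh − bh + bf.
This gives a 24×16 integer matrix of rank 15; reducing to Smith normal form yields diagonal entries (1,1,1,1,1,1,1,1,1,1,1,1,1,1,1).

Now H_k = ker ∂_k / im ∂_{k+1}, so:

  H_0: rank C_0 − rank ∂_1 = 8 − 7 = 1, and the invariant factors of ∂_1 are all 1, so H_0 ≅ Z.
  H_1: rank ker ∂_1 − rank ∂_2 = (24 − 7) − 15 = 2, and the invariant factors of ∂_2 are all 1, so H_1 ≅ Z^2.
  H_2: rank ker ∂_2 − rank ∂_3 = (16 − 15) − 0 = 1, and there is no ∂_3, so H_2 ≅ Z.

As a check, the Euler characteristic is 8 − 24 + 16 = 0, which agrees with 1 − 2 + 1 = 0.
(K is a triangulation of the torus T^2.)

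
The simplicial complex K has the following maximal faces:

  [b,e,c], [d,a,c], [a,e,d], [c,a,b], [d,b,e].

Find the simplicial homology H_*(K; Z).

H_0 = Z,  H_1 = Z,  H_2 = 0.

We work with the vertex ordering a < b < c < d < e. The simplices of K, each written with vertices in increasing order, are:

  0-simplices (5): a, b, c, d, e
  1-simplices (10): ab, ac, ad, ae, bc, bd, be, cd, ce, de
  2-simplices (5): abc, acd, ade, bce, bde

Hence C_0 ≅ Z^5, C_1 ≅ Z^10, C_2 ≅ Z^5.

Boundary ∂_1: C_1 → C_0 maps an edge to its endpoints' difference, ∂[p,q] = q − p. For instance
  ∂bd = d − b.
The 5×10 boundary matrix has rank 4 and Smith normal form diag(1,1,1,1).

Boundary ∂_2: C_2 → C_1 sends each 2-simplex [p,q,r] to [q,r] − [p,r] + [p,q]. For instance
  ∂acd = cd − ad + ac,
  ∂abc = bc − ac + ab.
As a 10×5 matrix over Z this has rank 5, with invariant factors (1,1,1,1,1).

From H_k ≅ ker(∂_k) / im(∂_{k+1}) we obtain:

  H_0: rank C_0 − rank ∂_1 = 5 − 4 = 1, and the invariant factors of ∂_1 are all 1, so H_0 ≅ Z.
  H_1: rank ker ∂_1 − rank ∂_2 = (10 − 4) − 5 = 1, and the invariant factors of ∂_2 are all 1, so H_1 ≅ Z.
  H_2: rank ker ∂_2 − rank ∂_3 = (5 − 5) − 0 = 0, and there is no ∂_3, so H_2 ≅ 0.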